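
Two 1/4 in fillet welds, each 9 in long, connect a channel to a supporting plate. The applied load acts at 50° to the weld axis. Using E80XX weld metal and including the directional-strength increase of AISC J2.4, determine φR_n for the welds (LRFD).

E80XX → F_EXX = 80 ksi.
t_e = 0.707 × 0.25 = 0.1767 in; A_we = 0.1767 × 18 = 3.181 in².
Directional factor: 1.0 + 0.5 sin^1.5(50°) = 1.335.
F_nw = 0.6 × 80 × 1.335 = 64.09 ksi.
φR_n = 0.75 × 64.09 × 3.181 = 152.9 kips.

φR_n ≈ 153 kips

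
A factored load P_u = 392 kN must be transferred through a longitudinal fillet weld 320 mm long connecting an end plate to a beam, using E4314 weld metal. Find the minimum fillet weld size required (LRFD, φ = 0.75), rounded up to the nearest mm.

w = 9 mm

E43XX → F_EXX = 430 MPa.
Total weld length L = 320 mm.
Required throat t_e = P_u / (φ × 0.6 F_EXX × L) = 392 / (0.75 × 0.6 × 430 × 320 × 10⁻³) = 6.331 mm.
Required leg w = t_e / 0.707 = 8.954 mm → use 9 mm.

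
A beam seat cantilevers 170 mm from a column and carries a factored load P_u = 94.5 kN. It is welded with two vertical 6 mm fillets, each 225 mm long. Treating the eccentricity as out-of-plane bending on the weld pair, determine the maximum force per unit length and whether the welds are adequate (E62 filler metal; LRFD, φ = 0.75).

f_max ≈ 975 N/mm; adequate

E62XX → F_EXX = 620 MPa.
L_w = 2 × 225 = 450 mm; section modulus (unit throat) S = 2 × L²/6 = 16880 mm².
Direct shear f_v = P/L_w = 94.5×10³/450 = 210 N/mm.
Moment M = P × e = 94.5×10³ × 170 = 16065000 N·mm; bending f_b = M/S = 952 N/mm.
f_max = √(f_v² + f_b²) = √(210² + 952²) = 974.9 N/mm.
φr_n = 0.75 × 0.6 × 620 × (0.707 × 6) = 1184 N/mm → adequate.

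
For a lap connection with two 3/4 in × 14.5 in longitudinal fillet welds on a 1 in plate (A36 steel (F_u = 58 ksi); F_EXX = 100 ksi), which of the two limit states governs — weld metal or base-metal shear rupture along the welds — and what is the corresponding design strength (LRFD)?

t_e = 0.707 × 0.75 = 0.5302 in; L = 29 in.
Weld metal: φR_n = 0.75 × 0.6 × 100 × 0.5302 × 29 = 692 kip.
Base metal (shear rupture): φR_n = 0.75 × 0.6 × 58 × 1 × 29 = 756.9 kip.
Governing: weld metal.

φR_n ≈ 692 kip (weld metal governs)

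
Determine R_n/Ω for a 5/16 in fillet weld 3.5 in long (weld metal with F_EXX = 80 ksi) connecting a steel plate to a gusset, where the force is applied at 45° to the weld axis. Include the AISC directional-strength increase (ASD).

t_e = 0.707 × 0.3125 = 0.2209 in; A_we = 0.2209 × 3.5 = 0.7733 in².
Directional factor: 1.0 + 0.5 sin^1.5(45°) = 1.297.
F_nw = 0.6 × 80 × 1.297 = 62.27 ksi.
R_n/Ω = (62.27 × 0.7733) / 2.0 = 24.08 kip.

R_n/Ω ≈ 24.1 kip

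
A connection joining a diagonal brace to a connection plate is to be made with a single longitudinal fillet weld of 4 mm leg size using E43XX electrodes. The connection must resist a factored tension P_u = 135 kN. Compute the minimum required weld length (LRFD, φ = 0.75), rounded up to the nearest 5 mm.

E43XX → F_EXX = 430 MPa.
Throat t_e = 0.707 × 4 = 2.828 mm.
φr_n = 0.75 × 0.6 × 430 × 2.828 × 10⁻³ = 0.5472 kN/mm.
L_req = P_u / φr_n = 135 / 0.5472 = 246.7 mm total.
Round up → use L = 250 mm.

L = 250 mm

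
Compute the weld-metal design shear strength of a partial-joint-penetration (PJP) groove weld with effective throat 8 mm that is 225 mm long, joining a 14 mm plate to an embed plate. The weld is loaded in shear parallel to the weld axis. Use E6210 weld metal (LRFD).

φR_n ≈ 502 kN

E62XX → F_EXX = 620 MPa.
Effective throat (given) t_e = 8 mm.
A_we = 8 × 225 = 1800 mm².
F_nw = 0.6 F_EXX = 372 MPa.
φR_n = 0.75 × 372 × 1800 × 10⁻³ = 502.2 kN.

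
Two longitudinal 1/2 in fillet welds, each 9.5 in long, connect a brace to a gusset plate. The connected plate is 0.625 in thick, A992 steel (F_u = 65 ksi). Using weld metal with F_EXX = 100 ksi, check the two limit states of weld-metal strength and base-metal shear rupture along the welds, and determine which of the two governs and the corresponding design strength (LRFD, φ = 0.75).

t_e = 0.707 × 0.5 = 0.3535 in; L = 19 in.
Weld metal: φR_n = 0.75 × 0.6 × 100 × 0.3535 × 19 = 302.2 kips.
Base metal (shear rupture): φR_n = 0.75 × 0.6 × 65 × 0.625 × 19 = 347.3 kips.
Governing: weld metal.

φR_n ≈ 302 kips (weld metal governs)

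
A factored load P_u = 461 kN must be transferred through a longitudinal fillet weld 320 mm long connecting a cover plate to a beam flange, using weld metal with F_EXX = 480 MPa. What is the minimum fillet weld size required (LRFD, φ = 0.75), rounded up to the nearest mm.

Total weld length L = 320 mm.
Required throat t_e = P_u / (φ × 0.6 F_EXX × L) = 461 / (0.75 × 0.6 × 480 × 320 × 10⁻³) = 6.67 mm.
Required leg w = t_e / 0.707 = 9.434 mm → use 10 mm.

w = 10 mm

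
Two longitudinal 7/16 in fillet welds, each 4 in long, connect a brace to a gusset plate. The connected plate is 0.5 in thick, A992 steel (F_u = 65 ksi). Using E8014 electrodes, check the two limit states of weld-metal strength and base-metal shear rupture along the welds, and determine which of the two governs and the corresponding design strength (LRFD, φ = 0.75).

E80XX → F_EXX = 80 ksi.
t_e = 0.707 × 0.4375 = 0.3093 in; L = 8 in.
Weld metal: φR_n = 0.75 × 0.6 × 80 × 0.3093 × 8 = 89.08 kips.
Base metal (shear rupture): φR_n = 0.75 × 0.6 × 65 × 0.5 × 8 = 117 kips.
Governing: weld metal.

φR_n ≈ 89.1 kips (weld metal governs)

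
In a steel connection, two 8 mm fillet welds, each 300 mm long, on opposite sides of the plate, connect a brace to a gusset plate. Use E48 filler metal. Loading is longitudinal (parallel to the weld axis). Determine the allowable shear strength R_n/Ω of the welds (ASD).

E48XX → F_EXX = 480 MPa.
Effective throat t_e = 0.707 × 8 = 5.656 mm.
Total length L = 600 mm; A_we = 5.656 × 600 = 3394 mm².
F_nw = 0.6 F_EXX = 0.6 × 480 = 288 MPa.
R_n = 288 × 3394 × 10⁻³ = 977.4 kN; R_n/Ω = 977.4/2.0 = 488.7 kN.

R_n/Ω ≈ 489 kN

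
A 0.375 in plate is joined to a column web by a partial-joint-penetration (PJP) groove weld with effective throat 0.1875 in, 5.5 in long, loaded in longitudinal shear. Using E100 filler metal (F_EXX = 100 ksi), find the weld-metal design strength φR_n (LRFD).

φR_n ≈ 46.4 kip

Effective throat (given) t_e = 0.1875 in.
A_we = 0.1875 × 5.5 = 1.031 in².
F_nw = 0.6 F_EXX = 60 ksi.
φR_n = 0.75 × 60 × 1.031 = 46.41 kip.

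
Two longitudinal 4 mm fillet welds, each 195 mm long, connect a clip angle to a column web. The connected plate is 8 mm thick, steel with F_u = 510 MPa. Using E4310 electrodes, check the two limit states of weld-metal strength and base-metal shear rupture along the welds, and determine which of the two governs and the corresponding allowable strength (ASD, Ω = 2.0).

E43XX → F_EXX = 430 MPa.
t_e = 0.707 × 4 = 2.828 mm; L = 390 mm.
Weld metal: R_n/Ω = (1/2.0) × 0.6 × 430 × 2.828 × 390 × 10⁻³ = 142.3 kN.
Base metal (shear rupture): R_n/Ω = (1/2.0) × 0.6 × 510 × 8 × 390 × 10⁻³ = 477.4 kN.
Governing: weld metal.

R_n/Ω ≈ 142 kN (weld metal governs)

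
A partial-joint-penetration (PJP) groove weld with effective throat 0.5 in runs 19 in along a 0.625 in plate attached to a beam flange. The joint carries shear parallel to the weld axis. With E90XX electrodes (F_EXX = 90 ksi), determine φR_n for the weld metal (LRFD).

φR_n ≈ 385 kips

Effective throat (given) t_e = 0.5 in.
A_we = 0.5 × 19 = 9.5 in².
F_nw = 0.6 F_EXX = 54 ksi.
φR_n = 0.75 × 54 × 9.5 = 384.8 kips.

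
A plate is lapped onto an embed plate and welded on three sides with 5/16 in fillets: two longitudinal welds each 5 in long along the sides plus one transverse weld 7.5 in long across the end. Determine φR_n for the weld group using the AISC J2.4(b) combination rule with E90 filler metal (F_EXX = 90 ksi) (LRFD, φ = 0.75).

φR_n ≈ 177 kips

t_e = 0.707 × 0.3125 = 0.2209 in.
R_nwl = 0.6 × 90 × 0.2209 × 10 = 119.3 kips (longitudinal, 2 welds).
R_nwt = 0.6 × 90 × 0.2209 × 7.5 = 89.48 kips (transverse, base value).
(i) R_nwl + R_nwt = 208.8 kips; (ii) 0.85 R_nwl + 1.5 R_nwt = 235.6 kips.
R_n = max = 235.6 kips [governs: (ii)]; φR_n = 176.7 kips.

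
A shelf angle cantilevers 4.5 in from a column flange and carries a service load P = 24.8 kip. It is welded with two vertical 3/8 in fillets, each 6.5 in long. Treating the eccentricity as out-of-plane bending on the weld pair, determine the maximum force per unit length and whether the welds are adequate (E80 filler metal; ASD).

f_max ≈ 8.15 kip/in; NOT adequate

E80XX → F_EXX = 80 ksi.
L_w = 2 × 6.5 = 13 in; section modulus (unit throat) S = 2 × L²/6 = 14.08 in².
Direct shear f_v = P/L_w = 24.8/13 = 1.908 kip/in.
Moment M = P × e = 24.8 × 4.5 = 111.6 kip·in; bending f_b = M/S = 7.924 kip/in.
f_max = √(f_v² + f_b²) = √(1.908² + 7.924²) = 8.151 kip/in.
r_n/Ω = (1/2.0) × 0.6 × 80 × (0.707 × 0.375) = 6.363 kip/in → NOT adequate.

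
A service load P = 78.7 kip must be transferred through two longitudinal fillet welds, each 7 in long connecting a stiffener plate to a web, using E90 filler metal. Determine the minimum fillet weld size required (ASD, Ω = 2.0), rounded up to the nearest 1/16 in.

E90XX → F_EXX = 90 ksi.
Total weld length L = 14 in.
Required throat t_e = P × Ω / (0.6 F_EXX × L) = 78.7 × 2.0 / (0.6 × 90 × 14) = 0.2082 in.
Required leg w = t_e / 0.707 = 0.2945 in → use 5/16 in.

w = 5/16 in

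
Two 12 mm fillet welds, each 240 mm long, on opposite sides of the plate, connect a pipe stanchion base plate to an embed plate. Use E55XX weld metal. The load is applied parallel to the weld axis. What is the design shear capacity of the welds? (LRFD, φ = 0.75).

E55XX → F_EXX = 550 MPa.
Effective throat t_e = 0.707 × 12 = 8.484 mm.
Total length L = 480 mm; A_we = 8.484 × 480 = 4072 mm².
F_nw = 0.6 F_EXX = 0.6 × 550 = 330 MPa.
φR_n = 0.75 × 330 × 4072 × 10⁻³ = 1008 kN.

φR_n ≈ 1010 kN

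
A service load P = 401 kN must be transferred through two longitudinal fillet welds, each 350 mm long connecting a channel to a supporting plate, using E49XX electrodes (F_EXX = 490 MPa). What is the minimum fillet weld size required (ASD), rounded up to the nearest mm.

w = 6 mm

Total weld length L = 700 mm.
Required throat t_e = P × Ω / (0.6 F_EXX × L) = 401 × 2.0 / (0.6 × 490 × 700 × 10⁻³) = 3.897 mm.
Required leg w = t_e / 0.707 = 5.512 mm → use 6 mm.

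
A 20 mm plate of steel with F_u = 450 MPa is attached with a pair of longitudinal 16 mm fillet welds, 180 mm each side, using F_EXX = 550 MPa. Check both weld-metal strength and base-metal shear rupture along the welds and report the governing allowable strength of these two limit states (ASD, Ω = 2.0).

t_e = 0.707 × 16 = 11.31 mm; L = 360 mm.
Weld metal: R_n/Ω = (1/2.0) × 0.6 × 550 × 11.31 × 360 × 10⁻³ = 671.9 kN.
Base metal (shear rupture): R_n/Ω = (1/2.0) × 0.6 × 450 × 20 × 360 × 10⁻³ = 972 kN.
Governing: weld metal.

R_n/Ω ≈ 672 kN (weld metal governs)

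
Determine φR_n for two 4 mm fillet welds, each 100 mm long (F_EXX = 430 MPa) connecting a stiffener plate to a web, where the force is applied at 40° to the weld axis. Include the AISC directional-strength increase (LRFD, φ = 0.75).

t_e = 0.707 × 4 = 2.828 mm; A_we = 2.828 × 200 = 565.6 mm².
Directional factor: 1.0 + 0.5 sin^1.5(40°) = 1.258.
F_nw = 0.6 × 430 × 1.258 = 324.5 MPa.
φR_n = 0.75 × 324.5 × 565.6 × 10⁻³ = 137.6 kN.

φR_n ≈ 138 kN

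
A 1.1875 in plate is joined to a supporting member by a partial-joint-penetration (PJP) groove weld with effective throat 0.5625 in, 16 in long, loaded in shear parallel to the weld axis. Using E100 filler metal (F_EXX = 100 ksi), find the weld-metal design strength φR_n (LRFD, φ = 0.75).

Effective throat (given) t_e = 0.5625 in.
A_we = 0.5625 × 16 = 9 in².
F_nw = 0.6 F_EXX = 60 ksi.
φR_n = 0.75 × 60 × 9 = 405 kip.

φR_n ≈ 405 kip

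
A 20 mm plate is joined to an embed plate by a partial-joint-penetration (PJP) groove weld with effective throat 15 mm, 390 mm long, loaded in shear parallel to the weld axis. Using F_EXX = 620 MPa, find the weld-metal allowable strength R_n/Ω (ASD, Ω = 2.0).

Effective throat (given) t_e = 15 mm.
A_we = 15 × 390 = 5850 mm².
F_nw = 0.6 F_EXX = 372 MPa.
R_n/Ω = (372 × 5850) / 2.0 × 10⁻³ = 1088 kN.

R_n/Ω ≈ 1090 kN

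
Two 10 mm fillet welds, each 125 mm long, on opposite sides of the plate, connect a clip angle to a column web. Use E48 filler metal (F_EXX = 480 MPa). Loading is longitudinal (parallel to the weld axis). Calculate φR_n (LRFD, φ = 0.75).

Effective throat t_e = 0.707 × 10 = 7.07 mm.
Total length L = 250 mm; A_we = 7.07 × 250 = 1767 mm².
F_nw = 0.6 F_EXX = 0.6 × 480 = 288 MPa.
φR_n = 0.75 × 288 × 1767 × 10⁻³ = 381.8 kN.

φR_n ≈ 382 kN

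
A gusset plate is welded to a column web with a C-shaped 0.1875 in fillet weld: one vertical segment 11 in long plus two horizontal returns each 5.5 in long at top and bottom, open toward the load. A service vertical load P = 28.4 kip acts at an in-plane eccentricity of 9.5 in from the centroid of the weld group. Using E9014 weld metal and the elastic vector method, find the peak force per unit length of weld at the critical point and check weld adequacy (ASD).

E90XX → F_EXX = 90 ksi.
Total weld length L_w = 22 in. Treat welds as unit-width lines.
Centroid: x̄ = 2×5.5×2.75 / 22 = 1.375 in from the vertical weld.
Polar moment about centroid: J = I_x + I_y = [11³/12 + 2×5.5×5.5²] + [11×1.375² + 2(5.5³/12 + 5.5×1.375²)] = 513 in³.
Direct shear f_v = P/L_w = 28.4 / 22 = 1.291 kip/in (vertical).
Torsion M = P·e = 28.4 × 9.5 = 269.8 kip·in.
Critical point at (x, y) = (4.125, 5.5) from centroid. f_tx = M·y/J = 2.893 kip/in; f_ty = M·x/J = 2.169 kip/in.
Resultant f_max = √[f_tx² + (f_v + f_ty)²] = √[2.893² + (1.291 + 2.169)²] = 4.51 kip/in.
Capacity per unit length: r_n/Ω = (1/2.0) × 0.6 × 90 × (0.707 × 0.1875) = 3.579 kip/in.
4.51 > 3.579 → NOT adequate.

f_max ≈ 4.51 kip/in; NOT adequate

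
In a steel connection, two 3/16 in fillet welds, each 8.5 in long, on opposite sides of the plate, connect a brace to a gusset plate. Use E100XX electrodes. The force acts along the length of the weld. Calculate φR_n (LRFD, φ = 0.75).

φR_n ≈ 101 kip

E100XX → F_EXX = 100 ksi.
Effective throat t_e = 0.707 × 0.1875 = 0.1326 in.
Total length L = 17 in; A_we = 0.1326 × 17 = 2.254 in².
F_nw = 0.6 F_EXX = 0.6 × 100 = 60 ksi.
φR_n = 0.75 × 60 × 2.254 = 101.4 kip.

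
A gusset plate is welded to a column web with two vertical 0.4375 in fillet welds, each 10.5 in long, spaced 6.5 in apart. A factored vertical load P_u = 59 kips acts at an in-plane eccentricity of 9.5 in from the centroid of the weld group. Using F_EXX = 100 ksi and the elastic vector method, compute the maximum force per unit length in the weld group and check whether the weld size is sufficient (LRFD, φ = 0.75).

Total weld length L_w = 21 in. Treat welds as unit-width lines.
Polar moment about centroid: J = 2[d³/12 + d(b/2)²] = 2[10.5³/12 + 10.5×3.25²] = 414.8 in³.
Direct shear f_v = P/L_w = 59 / 21 = 2.81 kip/in (vertical).
Torsion M = P·e = 59 × 9.5 = 560.5 kip·in.
Critical point at (x, y) = (3.25, 5.25) from centroid. f_tx = M·y/J = 7.095 kip/in; f_ty = M·x/J = 4.392 kip/in.
Resultant f_max = √[f_tx² + (f_v + f_ty)²] = √[7.095² + (2.81 + 4.392)²] = 10.11 kip/in.
Capacity per unit length: φr_n = 0.75 × 0.6 × 100 × (0.707 × 0.4375) = 13.92 kip/in.
10.11 ≤ 13.92 → adequate.

f_max ≈ 10.1 kip/in; adequate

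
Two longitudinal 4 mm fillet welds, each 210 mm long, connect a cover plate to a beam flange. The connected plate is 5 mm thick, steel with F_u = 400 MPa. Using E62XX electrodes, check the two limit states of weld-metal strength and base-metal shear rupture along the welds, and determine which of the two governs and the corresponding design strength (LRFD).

E62XX → F_EXX = 620 MPa.
t_e = 0.707 × 4 = 2.828 mm; L = 420 mm.
Weld metal: φR_n = 0.75 × 0.6 × 620 × 2.828 × 420 × 10⁻³ = 331.4 kN.
Base metal (shear rupture): φR_n = 0.75 × 0.6 × 400 × 5 × 420 × 10⁻³ = 378 kN.
Governing: weld metal.

φR_n ≈ 331 kN (weld metal governs)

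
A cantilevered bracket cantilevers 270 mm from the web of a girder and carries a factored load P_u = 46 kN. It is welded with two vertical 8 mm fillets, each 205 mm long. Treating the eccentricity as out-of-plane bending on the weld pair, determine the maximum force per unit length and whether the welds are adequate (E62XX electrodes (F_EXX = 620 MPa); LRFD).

L_w = 2 × 205 = 410 mm; section modulus (unit throat) S = 2 × L²/6 = 14010 mm².
Direct shear f_v = P/L_w = 46×10³/410 = 112.2 N/mm.
Moment M = P × e = 46×10³ × 270 = 12420000 N·mm; bending f_b = M/S = 886.6 N/mm.
f_max = √(f_v² + f_b²) = √(112.2² + 886.6²) = 893.7 N/mm.
φr_n = 0.75 × 0.6 × 620 × (0.707 × 8) = 1578 N/mm → adequate.

f_max ≈ 894 N/mm; adequate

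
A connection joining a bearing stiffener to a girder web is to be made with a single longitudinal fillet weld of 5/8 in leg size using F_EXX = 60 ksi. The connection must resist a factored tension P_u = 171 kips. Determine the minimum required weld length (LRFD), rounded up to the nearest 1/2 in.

Throat t_e = 0.707 × 0.625 = 0.4419 in.
φr_n = 0.75 × 0.6 × 60 × 0.4419 = 11.93 kips/in.
L_req = P_u / φr_n = 171 / 11.93 = 14.33 in total.
Round up → use L = 14.5 in.

L = 14.5 in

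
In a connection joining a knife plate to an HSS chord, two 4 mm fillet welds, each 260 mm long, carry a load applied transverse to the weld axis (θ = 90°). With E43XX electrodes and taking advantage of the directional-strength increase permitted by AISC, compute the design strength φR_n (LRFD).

E43XX → F_EXX = 430 MPa.
t_e = 0.707 × 4 = 2.828 mm; A_we = 2.828 × 520 = 1471 mm².
Directional factor: 1.0 + 0.5 sin^1.5(90°) = 1.5.
F_nw = 0.6 × 430 × 1.5 = 387 MPa.
φR_n = 0.75 × 387 × 1471 × 10⁻³ = 426.8 kN.

φR_n ≈ 427 kN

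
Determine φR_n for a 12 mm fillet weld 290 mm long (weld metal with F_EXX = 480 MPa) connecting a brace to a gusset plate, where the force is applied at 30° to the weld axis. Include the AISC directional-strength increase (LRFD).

φR_n ≈ 625 kN

t_e = 0.707 × 12 = 8.484 mm; A_we = 8.484 × 290 = 2460 mm².
Directional factor: 1.0 + 0.5 sin^1.5(30°) = 1.177.
F_nw = 0.6 × 480 × 1.177 = 338.9 MPa.
φR_n = 0.75 × 338.9 × 2460 × 10⁻³ = 625.4 kN.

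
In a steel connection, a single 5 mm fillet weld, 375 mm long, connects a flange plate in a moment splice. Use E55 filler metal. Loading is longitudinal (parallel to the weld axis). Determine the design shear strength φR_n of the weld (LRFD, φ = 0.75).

φR_n ≈ 328 kN

E55XX → F_EXX = 550 MPa.
Effective throat t_e = 0.707 × 5 = 3.535 mm.
Total length L = 375 mm; A_we = 3.535 × 375 = 1326 mm².
F_nw = 0.6 F_EXX = 0.6 × 550 = 330 MPa.
φR_n = 0.75 × 330 × 1326 × 10⁻³ = 328.1 kN.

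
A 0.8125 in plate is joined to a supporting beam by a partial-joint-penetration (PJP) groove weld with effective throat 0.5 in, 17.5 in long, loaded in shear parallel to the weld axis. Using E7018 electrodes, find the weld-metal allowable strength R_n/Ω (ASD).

E70XX → F_EXX = 70 ksi.
Effective throat (given) t_e = 0.5 in.
A_we = 0.5 × 17.5 = 8.75 in².
F_nw = 0.6 F_EXX = 42 ksi.
R_n/Ω = (42 × 8.75) / 2.0 = 183.8 kip.

R_n/Ω ≈ 184 kip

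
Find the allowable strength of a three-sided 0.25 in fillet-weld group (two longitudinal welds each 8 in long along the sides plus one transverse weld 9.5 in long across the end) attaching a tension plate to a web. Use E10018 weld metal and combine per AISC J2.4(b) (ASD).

R_n/Ω ≈ 148 kips

E100XX → F_EXX = 100 ksi.
t_e = 0.707 × 0.25 = 0.1767 in.
R_nwl = 0.6 × 100 × 0.1767 × 16 = 169.7 kips (longitudinal, 2 welds).
R_nwt = 0.6 × 100 × 0.1767 × 9.5 = 100.7 kips (transverse, base value).
(i) R_nwl + R_nwt = 270.4 kips; (ii) 0.85 R_nwl + 1.5 R_nwt = 295.3 kips.
R_n = max = 295.3 kips [governs: (ii)]; R_n/Ω = 147.7 kips.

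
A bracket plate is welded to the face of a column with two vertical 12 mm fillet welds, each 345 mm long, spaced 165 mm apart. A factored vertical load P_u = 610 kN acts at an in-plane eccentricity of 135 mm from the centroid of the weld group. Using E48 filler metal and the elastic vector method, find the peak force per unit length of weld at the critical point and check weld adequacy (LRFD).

E48XX → F_EXX = 480 MPa.
Total weld length L_w = 690 mm. Treat welds as unit-width lines.
Polar moment about centroid: J = 2[d³/12 + d(b/2)²] = 2[345³/12 + 345×82.5²] = 11540000 mm³.
Direct shear f_v = P/L_w = 610×10³ / 690 = 884.1 N/mm (vertical).
Torsion M = P·e = 610×10³ × 135 = 82350000 N·mm.
Critical point at (x, y) = (82.5, 172.5) from centroid. f_tx = M·y/J = 1231 N/mm; f_ty = M·x/J = 588.7 N/mm.
Resultant f_max = √[f_tx² + (f_v + f_ty)²] = √[1231² + (884.1 + 588.7)²] = 1919 N/mm.
Capacity per unit length: φr_n = 0.75 × 0.6 × 480 × (0.707 × 12) = 1833 N/mm.
1919 > 1833 → NOT adequate.

f_max ≈ 1920 N/mm; NOT adequate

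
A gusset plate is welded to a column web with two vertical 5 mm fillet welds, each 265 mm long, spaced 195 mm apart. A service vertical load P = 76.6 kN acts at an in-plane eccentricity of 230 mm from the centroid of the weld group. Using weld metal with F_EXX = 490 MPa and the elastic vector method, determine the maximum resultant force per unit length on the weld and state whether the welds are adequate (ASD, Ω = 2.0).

f_max ≈ 457 N/mm; adequate

Total weld length L_w = 530 mm. Treat welds as unit-width lines.
Polar moment about centroid: J = 2[d³/12 + d(b/2)²] = 2[265³/12 + 265×97.5²] = 8140000 mm³.
Direct shear f_v = P/L_w = 76.6×10³ / 530 = 144.5 N/mm (vertical).
Torsion M = P·e = 76.6×10³ × 230 = 17618000 N·mm.
Critical point at (x, y) = (97.5, 132.5) from centroid. f_tx = M·y/J = 286.8 N/mm; f_ty = M·x/J = 211 N/mm.
Resultant f_max = √[f_tx² + (f_v + f_ty)²] = √[286.8² + (144.5 + 211)²] = 456.8 N/mm.
Capacity per unit length: r_n/Ω = (1/2.0) × 0.6 × 490 × (0.707 × 5) = 519.6 N/mm.
456.8 ≤ 519.6 → adequate.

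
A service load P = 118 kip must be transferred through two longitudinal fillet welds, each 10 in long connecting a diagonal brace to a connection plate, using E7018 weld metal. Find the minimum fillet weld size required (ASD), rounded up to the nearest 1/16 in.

E70XX → F_EXX = 70 ksi.
Total weld length L = 20 in.
Required throat t_e = P × Ω / (0.6 F_EXX × L) = 118 × 2.0 / (0.6 × 70 × 20) = 0.281 in.
Required leg w = t_e / 0.707 = 0.3974 in → use 7/16 in.

w = 7/16 in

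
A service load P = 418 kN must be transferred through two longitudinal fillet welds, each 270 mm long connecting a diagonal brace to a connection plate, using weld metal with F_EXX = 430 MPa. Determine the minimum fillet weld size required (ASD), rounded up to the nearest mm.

Total weld length L = 540 mm.
Required throat t_e = P × Ω / (0.6 F_EXX × L) = 418 × 2.0 / (0.6 × 430 × 540 × 10⁻³) = 6.001 mm.
Required leg w = t_e / 0.707 = 8.487 mm → use 9 mm.

w = 9 mm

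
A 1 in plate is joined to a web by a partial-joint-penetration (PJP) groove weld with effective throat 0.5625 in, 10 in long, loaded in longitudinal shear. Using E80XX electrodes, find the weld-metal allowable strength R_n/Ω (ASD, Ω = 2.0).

E80XX → F_EXX = 80 ksi.
Effective throat (given) t_e = 0.5625 in.
A_we = 0.5625 × 10 = 5.625 in².
F_nw = 0.6 F_EXX = 48 ksi.
R_n/Ω = (48 × 5.625) / 2.0 = 135 kips.

R_n/Ω ≈ 135 kips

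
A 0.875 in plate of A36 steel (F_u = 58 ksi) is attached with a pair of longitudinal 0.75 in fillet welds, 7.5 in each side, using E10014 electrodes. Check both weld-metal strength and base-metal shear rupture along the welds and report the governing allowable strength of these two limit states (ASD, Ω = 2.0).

R_n/Ω ≈ 228 kip (base-metal shear rupture governs)

E100XX → F_EXX = 100 ksi.
t_e = 0.707 × 0.75 = 0.5302 in; L = 15 in.
Weld metal: R_n/Ω = (1/2.0) × 0.6 × 100 × 0.5302 × 15 = 238.6 kip.
Base metal (shear rupture): R_n/Ω = (1/2.0) × 0.6 × 58 × 0.875 × 15 = 228.4 kip.
Governing: base-metal shear rupture.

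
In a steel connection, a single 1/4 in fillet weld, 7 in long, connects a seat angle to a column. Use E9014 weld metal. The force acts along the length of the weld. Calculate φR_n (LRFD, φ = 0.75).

E90XX → F_EXX = 90 ksi.
Effective throat t_e = 0.707 × 0.25 = 0.1767 in.
Total length L = 7 in; A_we = 0.1767 × 7 = 1.237 in².
F_nw = 0.6 F_EXX = 0.6 × 90 = 54 ksi.
φR_n = 0.75 × 54 × 1.237 = 50.11 kips.

φR_n ≈ 50.1 kips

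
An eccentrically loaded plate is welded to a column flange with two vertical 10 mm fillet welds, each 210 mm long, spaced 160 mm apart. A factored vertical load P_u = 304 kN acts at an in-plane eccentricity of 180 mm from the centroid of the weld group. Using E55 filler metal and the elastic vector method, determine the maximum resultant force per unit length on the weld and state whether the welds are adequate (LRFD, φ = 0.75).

E55XX → F_EXX = 550 MPa.
Total weld length L_w = 420 mm. Treat welds as unit-width lines.
Polar moment about centroid: J = 2[d³/12 + d(b/2)²] = 2[210³/12 + 210×80²] = 4232000 mm³.
Direct shear f_v = P/L_w = 304×10³ / 420 = 723.8 N/mm (vertical).
Torsion M = P·e = 304×10³ × 180 = 54720000 N·mm.
Critical point at (x, y) = (80, 105) from centroid. f_tx = M·y/J = 1358 N/mm; f_ty = M·x/J = 1035 N/mm.
Resultant f_max = √[f_tx² + (f_v + f_ty)²] = √[1358² + (723.8 + 1035)²] = 2222 N/mm.
Capacity per unit length: φr_n = 0.75 × 0.6 × 550 × (0.707 × 10) = 1750 N/mm.
2222 > 1750 → NOT adequate.

f_max ≈ 2220 N/mm; NOT adequate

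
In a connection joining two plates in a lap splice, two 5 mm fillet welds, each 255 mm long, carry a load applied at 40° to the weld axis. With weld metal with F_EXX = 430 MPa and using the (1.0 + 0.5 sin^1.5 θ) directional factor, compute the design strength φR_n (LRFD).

φR_n ≈ 439 kN

t_e = 0.707 × 5 = 3.535 mm; A_we = 3.535 × 510 = 1803 mm².
Directional factor: 1.0 + 0.5 sin^1.5(40°) = 1.258.
F_nw = 0.6 × 430 × 1.258 = 324.5 MPa.
φR_n = 0.75 × 324.5 × 1803 × 10⁻³ = 438.7 kN.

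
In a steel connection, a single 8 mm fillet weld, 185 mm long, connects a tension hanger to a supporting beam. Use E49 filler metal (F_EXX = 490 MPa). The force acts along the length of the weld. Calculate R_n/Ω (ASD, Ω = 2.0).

R_n/Ω ≈ 154 kN

Effective throat t_e = 0.707 × 8 = 5.656 mm.
Total length L = 185 mm; A_we = 5.656 × 185 = 1046 mm².
F_nw = 0.6 F_EXX = 0.6 × 490 = 294 MPa.
R_n = 294 × 1046 × 10⁻³ = 307.6 kN; R_n/Ω = 307.6/2.0 = 153.8 kN.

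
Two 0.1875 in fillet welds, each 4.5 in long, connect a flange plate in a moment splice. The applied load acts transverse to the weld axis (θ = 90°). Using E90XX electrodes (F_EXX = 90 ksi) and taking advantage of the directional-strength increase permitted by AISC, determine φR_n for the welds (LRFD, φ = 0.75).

φR_n ≈ 72.5 kip

t_e = 0.707 × 0.1875 = 0.1326 in; A_we = 0.1326 × 9 = 1.193 in².
Directional factor: 1.0 + 0.5 sin^1.5(90°) = 1.5.
F_nw = 0.6 × 90 × 1.5 = 81 ksi.
φR_n = 0.75 × 81 × 1.193 = 72.48 kip.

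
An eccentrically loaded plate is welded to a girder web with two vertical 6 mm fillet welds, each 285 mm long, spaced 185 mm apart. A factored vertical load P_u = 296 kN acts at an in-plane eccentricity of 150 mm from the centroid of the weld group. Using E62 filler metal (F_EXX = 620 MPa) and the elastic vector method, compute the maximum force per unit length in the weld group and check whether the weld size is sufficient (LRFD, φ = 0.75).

f_max ≈ 1230 N/mm; NOT adequate

Total weld length L_w = 570 mm. Treat welds as unit-width lines.
Polar moment about centroid: J = 2[d³/12 + d(b/2)²] = 2[285³/12 + 285×92.5²] = 8735000 mm³.
Direct shear f_v = P/L_w = 296×10³ / 570 = 519.3 N/mm (vertical).
Torsion M = P·e = 296×10³ × 150 = 44400000 N·mm.
Critical point at (x, y) = (92.5, 142.5) from centroid. f_tx = M·y/J = 724.3 N/mm; f_ty = M·x/J = 470.2 N/mm.
Resultant f_max = √[f_tx² + (f_v + f_ty)²] = √[724.3² + (519.3 + 470.2)²] = 1226 N/mm.
Capacity per unit length: φr_n = 0.75 × 0.6 × 620 × (0.707 × 6) = 1184 N/mm.
1226 > 1184 → NOT adequate.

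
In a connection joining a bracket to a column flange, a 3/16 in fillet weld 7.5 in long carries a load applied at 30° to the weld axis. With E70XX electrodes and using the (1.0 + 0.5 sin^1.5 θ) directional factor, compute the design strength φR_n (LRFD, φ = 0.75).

φR_n ≈ 36.9 kip

E70XX → F_EXX = 70 ksi.
t_e = 0.707 × 0.1875 = 0.1326 in; A_we = 0.1326 × 7.5 = 0.9942 in².
Directional factor: 1.0 + 0.5 sin^1.5(30°) = 1.177.
F_nw = 0.6 × 70 × 1.177 = 49.42 ksi.
φR_n = 0.75 × 49.42 × 0.9942 = 36.85 kip.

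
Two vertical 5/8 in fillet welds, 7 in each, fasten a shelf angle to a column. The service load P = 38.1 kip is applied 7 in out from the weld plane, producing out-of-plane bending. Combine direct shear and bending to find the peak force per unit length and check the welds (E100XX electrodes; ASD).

E100XX → F_EXX = 100 ksi.
L_w = 2 × 7 = 14 in; section modulus (unit throat) S = 2 × L²/6 = 16.33 in².
Direct shear f_v = P/L_w = 38.1/14 = 2.721 kip/in.
Moment M = P × e = 38.1 × 7 = 266.7 kip·in; bending f_b = M/S = 16.33 kip/in.
f_max = √(f_v² + f_b²) = √(2.721² + 16.33²) = 16.55 kip/in.
r_n/Ω = (1/2.0) × 0.6 × 100 × (0.707 × 0.625) = 13.26 kip/in → NOT adequate.

f_max ≈ 16.6 kip/in; NOT adequate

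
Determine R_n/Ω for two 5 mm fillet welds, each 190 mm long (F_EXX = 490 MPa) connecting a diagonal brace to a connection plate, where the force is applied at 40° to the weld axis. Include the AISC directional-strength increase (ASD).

R_n/Ω ≈ 248 kN

t_e = 0.707 × 5 = 3.535 mm; A_we = 3.535 × 380 = 1343 mm².
Directional factor: 1.0 + 0.5 sin^1.5(40°) = 1.258.
F_nw = 0.6 × 490 × 1.258 = 369.8 MPa.
R_n/Ω = (369.8 × 1343) / 2.0 × 10⁻³ = 248.3 kN.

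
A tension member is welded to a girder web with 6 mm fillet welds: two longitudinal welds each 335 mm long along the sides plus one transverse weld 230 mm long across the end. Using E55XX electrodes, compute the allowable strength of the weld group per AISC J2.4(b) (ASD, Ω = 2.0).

E55XX → F_EXX = 550 MPa.
t_e = 0.707 × 6 = 4.242 mm.
R_nwl = 0.6 × 550 × 4.242 × 670 × 10⁻³ = 937.9 kN (longitudinal, 2 welds).
R_nwt = 0.6 × 550 × 4.242 × 230 × 10⁻³ = 322 kN (transverse, base value).
(i) R_nwl + R_nwt = 1260 kN; (ii) 0.85 R_nwl + 1.5 R_nwt = 1280 kN.
R_n = max = 1280 kN [governs: (ii)]; R_n/Ω = 640.1 kN.

R_n/Ω ≈ 640 kN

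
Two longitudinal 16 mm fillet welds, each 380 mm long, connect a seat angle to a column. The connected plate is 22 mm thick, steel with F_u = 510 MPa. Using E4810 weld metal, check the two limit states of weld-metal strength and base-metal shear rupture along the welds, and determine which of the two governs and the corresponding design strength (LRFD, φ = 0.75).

φR_n ≈ 1860 kN (weld metal governs)

E48XX → F_EXX = 480 MPa.
t_e = 0.707 × 16 = 11.31 mm; L = 760 mm.
Weld metal: φR_n = 0.75 × 0.6 × 480 × 11.31 × 760 × 10⁻³ = 1857 kN.
Base metal (shear rupture): φR_n = 0.75 × 0.6 × 510 × 22 × 760 × 10⁻³ = 3837 kN.
Governing: weld metal.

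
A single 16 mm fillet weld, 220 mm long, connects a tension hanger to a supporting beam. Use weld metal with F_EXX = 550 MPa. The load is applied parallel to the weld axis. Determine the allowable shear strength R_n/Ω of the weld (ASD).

R_n/Ω ≈ 411 kN

Effective throat t_e = 0.707 × 16 = 11.31 mm.
Total length L = 220 mm; A_we = 11.31 × 220 = 2489 mm².
F_nw = 0.6 F_EXX = 0.6 × 550 = 330 MPa.
R_n = 330 × 2489 × 10⁻³ = 821.3 kN; R_n/Ω = 821.3/2.0 = 410.6 kN.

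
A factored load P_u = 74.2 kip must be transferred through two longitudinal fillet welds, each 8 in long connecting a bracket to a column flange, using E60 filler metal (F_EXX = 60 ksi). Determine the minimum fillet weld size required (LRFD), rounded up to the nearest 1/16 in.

Total weld length L = 16 in.
Required throat t_e = P_u / (φ × 0.6 F_EXX × L) = 74.2 / (0.75 × 0.6 × 60 × 16) = 0.1718 in.
Required leg w = t_e / 0.707 = 0.2429 in → use 1/4 in.

w = 1/4 in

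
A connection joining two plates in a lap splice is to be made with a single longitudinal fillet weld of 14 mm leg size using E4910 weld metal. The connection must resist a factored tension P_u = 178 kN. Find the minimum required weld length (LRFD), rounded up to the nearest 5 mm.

L = 85 mm

E49XX → F_EXX = 490 MPa.
Throat t_e = 0.707 × 14 = 9.898 mm.
φr_n = 0.75 × 0.6 × 490 × 9.898 × 10⁻³ = 2.183 kN/mm.
L_req = P_u / φr_n = 178 / 2.183 = 81.56 mm total.
Round up → use L = 85 mm.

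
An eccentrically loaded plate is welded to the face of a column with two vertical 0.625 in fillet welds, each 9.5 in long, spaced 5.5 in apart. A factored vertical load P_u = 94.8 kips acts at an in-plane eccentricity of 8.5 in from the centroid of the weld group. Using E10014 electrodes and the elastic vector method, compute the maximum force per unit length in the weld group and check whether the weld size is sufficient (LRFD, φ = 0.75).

f_max ≈ 18.4 kip/in; adequate

E100XX → F_EXX = 100 ksi.
Total weld length L_w = 19 in. Treat welds as unit-width lines.
Polar moment about centroid: J = 2[d³/12 + d(b/2)²] = 2[9.5³/12 + 9.5×2.75²] = 286.6 in³.
Direct shear f_v = P/L_w = 94.8 / 19 = 4.989 kip/in (vertical).
Torsion M = P·e = 94.8 × 8.5 = 805.8 kip·in.
Critical point at (x, y) = (2.75, 4.75) from centroid. f_tx = M·y/J = 13.36 kip/in; f_ty = M·x/J = 7.732 kip/in.
Resultant f_max = √[f_tx² + (f_v + f_ty)²] = √[13.36² + (4.989 + 7.732)²] = 18.45 kip/in.
Capacity per unit length: φr_n = 0.75 × 0.6 × 100 × (0.707 × 0.625) = 19.88 kip/in.
18.45 ≤ 19.88 → adequate.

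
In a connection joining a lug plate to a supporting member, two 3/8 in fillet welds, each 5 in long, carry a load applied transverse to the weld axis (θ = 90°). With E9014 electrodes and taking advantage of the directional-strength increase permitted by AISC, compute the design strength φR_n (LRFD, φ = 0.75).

φR_n ≈ 161 kips

E90XX → F_EXX = 90 ksi.
t_e = 0.707 × 0.375 = 0.2651 in; A_we = 0.2651 × 10 = 2.651 in².
Directional factor: 1.0 + 0.5 sin^1.5(90°) = 1.5.
F_nw = 0.6 × 90 × 1.5 = 81 ksi.
φR_n = 0.75 × 81 × 2.651 = 161.1 kips.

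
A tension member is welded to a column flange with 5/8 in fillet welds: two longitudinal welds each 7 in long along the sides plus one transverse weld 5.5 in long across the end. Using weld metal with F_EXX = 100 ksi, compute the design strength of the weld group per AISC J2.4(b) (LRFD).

t_e = 0.707 × 0.625 = 0.4419 in.
R_nwl = 0.6 × 100 × 0.4419 × 14 = 371.2 kip (longitudinal, 2 welds).
R_nwt = 0.6 × 100 × 0.4419 × 5.5 = 145.8 kip (transverse, base value).
(i) R_nwl + R_nwt = 517 kip; (ii) 0.85 R_nwl + 1.5 R_nwt = 534.2 kip.
R_n = max = 534.2 kip [governs: (ii)]; φR_n = 400.7 kip.

φR_n ≈ 401 kip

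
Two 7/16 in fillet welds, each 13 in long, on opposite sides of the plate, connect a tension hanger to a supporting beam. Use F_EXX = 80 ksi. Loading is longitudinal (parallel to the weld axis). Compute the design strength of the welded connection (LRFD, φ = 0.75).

φR_n ≈ 290 kips

Effective throat t_e = 0.707 × 0.4375 = 0.3093 in.
Total length L = 26 in; A_we = 0.3093 × 26 = 8.042 in².
F_nw = 0.6 F_EXX = 0.6 × 80 = 48 ksi.
φR_n = 0.75 × 48 × 8.042 = 289.5 kips.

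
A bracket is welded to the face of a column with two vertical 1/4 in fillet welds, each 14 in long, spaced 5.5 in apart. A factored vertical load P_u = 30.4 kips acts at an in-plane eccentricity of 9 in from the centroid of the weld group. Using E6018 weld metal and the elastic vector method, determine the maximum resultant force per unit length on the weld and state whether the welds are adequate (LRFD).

f_max ≈ 3.62 kip/in; adequate

E60XX → F_EXX = 60 ksi.
Total weld length L_w = 28 in. Treat welds as unit-width lines.
Polar moment about centroid: J = 2[d³/12 + d(b/2)²] = 2[14³/12 + 14×2.75²] = 669.1 in³.
Direct shear f_v = P/L_w = 30.4 / 28 = 1.086 kip/in (vertical).
Torsion M = P·e = 30.4 × 9 = 273.6 kip·in.
Critical point at (x, y) = (2.75, 7) from centroid. f_tx = M·y/J = 2.862 kip/in; f_ty = M·x/J = 1.125 kip/in.
Resultant f_max = √[f_tx² + (f_v + f_ty)²] = √[2.862² + (1.086 + 1.125)²] = 3.616 kip/in.
Capacity per unit length: φr_n = 0.75 × 0.6 × 60 × (0.707 × 0.25) = 4.772 kip/in.
3.616 ≤ 4.772 → adequate.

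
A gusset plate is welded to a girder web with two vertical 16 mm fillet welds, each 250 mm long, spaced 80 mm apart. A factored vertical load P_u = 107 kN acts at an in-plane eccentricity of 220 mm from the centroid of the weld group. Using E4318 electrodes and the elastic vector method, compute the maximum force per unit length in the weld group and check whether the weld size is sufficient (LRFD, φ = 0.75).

E43XX → F_EXX = 430 MPa.
Total weld length L_w = 500 mm. Treat welds as unit-width lines.
Polar moment about centroid: J = 2[d³/12 + d(b/2)²] = 2[250³/12 + 250×40²] = 3404000 mm³.
Direct shear f_v = P/L_w = 107×10³ / 500 = 214 N/mm (vertical).
Torsion M = P·e = 107×10³ × 220 = 23540000 N·mm.
Critical point at (x, y) = (40, 125) from centroid. f_tx = M·y/J = 864.4 N/mm; f_ty = M·x/J = 276.6 N/mm.
Resultant f_max = √[f_tx² + (f_v + f_ty)²] = √[864.4² + (214 + 276.6)²] = 993.9 N/mm.
Capacity per unit length: φr_n = 0.75 × 0.6 × 430 × (0.707 × 16) = 2189 N/mm.
993.9 ≤ 2189 → adequate.

f_max ≈ 994 N/mm; adequate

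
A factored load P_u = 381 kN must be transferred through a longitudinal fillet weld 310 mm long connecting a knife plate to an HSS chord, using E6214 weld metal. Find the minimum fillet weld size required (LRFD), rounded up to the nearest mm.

E62XX → F_EXX = 620 MPa.
Total weld length L = 310 mm.
Required throat t_e = P_u / (φ × 0.6 F_EXX × L) = 381 / (0.75 × 0.6 × 620 × 310 × 10⁻³) = 4.405 mm.
Required leg w = t_e / 0.707 = 6.231 mm → use 7 mm.

w = 7 mm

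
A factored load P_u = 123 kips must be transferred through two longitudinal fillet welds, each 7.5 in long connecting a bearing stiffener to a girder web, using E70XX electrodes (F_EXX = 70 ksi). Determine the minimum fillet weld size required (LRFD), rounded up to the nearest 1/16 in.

w = 3/8 in

Total weld length L = 15 in.
Required throat t_e = P_u / (φ × 0.6 F_EXX × L) = 123 / (0.75 × 0.6 × 70 × 15) = 0.2603 in.
Required leg w = t_e / 0.707 = 0.3682 in → use 3/8 in.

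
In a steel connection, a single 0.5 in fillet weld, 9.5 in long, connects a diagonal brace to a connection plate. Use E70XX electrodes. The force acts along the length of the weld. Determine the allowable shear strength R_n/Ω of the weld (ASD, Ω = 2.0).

R_n/Ω ≈ 70.5 kip

E70XX → F_EXX = 70 ksi.
Effective throat t_e = 0.707 × 0.5 = 0.3535 in.
Total length L = 9.5 in; A_we = 0.3535 × 9.5 = 3.358 in².
F_nw = 0.6 F_EXX = 0.6 × 70 = 42 ksi.
R_n = 42 × 3.358 = 141 kip; R_n/Ω = 141/2.0 = 70.52 kip.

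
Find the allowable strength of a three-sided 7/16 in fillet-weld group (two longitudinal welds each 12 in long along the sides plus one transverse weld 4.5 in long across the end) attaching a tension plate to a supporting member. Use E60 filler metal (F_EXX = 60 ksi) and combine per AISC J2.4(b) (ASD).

R_n/Ω ≈ 159 kips

t_e = 0.707 × 0.4375 = 0.3093 in.
R_nwl = 0.6 × 60 × 0.3093 × 24 = 267.2 kips (longitudinal, 2 welds).
R_nwt = 0.6 × 60 × 0.3093 × 4.5 = 50.11 kips (transverse, base value).
(i) R_nwl + R_nwt = 317.4 kips; (ii) 0.85 R_nwl + 1.5 R_nwt = 302.3 kips.
R_n = max = 317.4 kips [governs: (i)]; R_n/Ω = 158.7 kips.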